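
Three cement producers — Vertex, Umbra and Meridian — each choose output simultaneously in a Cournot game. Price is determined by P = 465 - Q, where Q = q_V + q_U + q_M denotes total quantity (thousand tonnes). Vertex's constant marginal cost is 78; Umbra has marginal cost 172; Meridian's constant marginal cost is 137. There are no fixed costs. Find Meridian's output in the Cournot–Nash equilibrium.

76

Vertex's profit: π_V = (465 - Q)q_V - (78q_V). Setting ∂π_V/∂q_V = 0: 387 - 2q_V - (q_U + q_M) = 0.
Umbra's profit: π_U = (465 - Q)q_U - (172q_U). Setting ∂π_U/∂q_U = 0: 293 - 2q_U - (q_V + q_M) = 0.
Meridian's first-order condition: 328 - 2q_M - (q_V + q_U) = 0.
Adding the 3 first-order conditions: 1008 − 4Q = 0, so Q = 252.
Back-substituting: q_V = (387 − 252) = 135, q_U = (293 − 252) = 41, q_M = (328 − 252) = 76.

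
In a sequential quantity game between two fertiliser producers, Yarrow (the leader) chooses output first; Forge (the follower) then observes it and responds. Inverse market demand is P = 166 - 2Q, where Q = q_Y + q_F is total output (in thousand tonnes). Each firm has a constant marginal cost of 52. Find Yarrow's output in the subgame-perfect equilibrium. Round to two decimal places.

Solve by backward induction. Given q_Y, the follower Forge maximises π_F = (166 - 2q_Y - 2q_F)q_F - 52q_F.
Setting the follower's marginal profit to zero, 114 - 2q_Y - 4q_F = 0, i.e. q_F = (114 - 2q_Y)/4.
The leader anticipates this reaction. Substituting into P = 166 - 2Q gives P = 109 - q_Y, so π_Y = (109 - q_Y)q_Y - 52q_Y.
The leader's first-order condition 57 - 2q_Y = 0 yields q_Y = 57/2.
Then q_F = (114 - 2·(57/2))/4 = 57/4.

28.50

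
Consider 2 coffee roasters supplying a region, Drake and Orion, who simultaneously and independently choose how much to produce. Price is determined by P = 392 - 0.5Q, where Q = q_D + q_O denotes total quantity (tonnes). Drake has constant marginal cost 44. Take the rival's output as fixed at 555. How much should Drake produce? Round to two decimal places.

With the rival's output fixed at 555, Drake's profit is π_D = (392 - (1/2)·555 - (1/2)q_D)q_D - (44q_D) = (229/2 - (1/2)q_D)q_D - (44q_D).
∂π_D/∂q_D = 141/2 - q_D = 0, so q_D = 141/2.

70.50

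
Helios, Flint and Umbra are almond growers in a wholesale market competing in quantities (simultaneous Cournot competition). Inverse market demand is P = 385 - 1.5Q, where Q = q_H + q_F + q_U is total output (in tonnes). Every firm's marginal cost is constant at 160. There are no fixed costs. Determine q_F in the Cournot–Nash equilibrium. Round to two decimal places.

A representative firm's profit is π_i = q_i(385 - 1.5Q) - 160q_i.
First-order condition (treating rivals' output as given): 225 - 3q_i - (3/2)·Σ_{j≠i} q_j = 0.
By symmetry each firm produces the same amount; substituting Σ_{j≠i} q_j = 2q_i yields q_i = 225/6 = 75/2.

37.50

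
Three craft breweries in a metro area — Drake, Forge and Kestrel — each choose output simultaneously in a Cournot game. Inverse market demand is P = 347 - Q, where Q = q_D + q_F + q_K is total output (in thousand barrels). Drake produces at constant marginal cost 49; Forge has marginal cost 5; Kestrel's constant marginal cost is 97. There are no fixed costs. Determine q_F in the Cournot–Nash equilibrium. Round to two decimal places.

119.50

Drake's profit: π_D = (347 - Q)q_D - (49q_D). Setting ∂π_D/∂q_D = 0: 298 - 2q_D - (q_F + q_K) = 0.
Forge's first-order condition: 342 - 2q_F - (q_D + q_K) = 0.
Kestrel's profit: π_K = (347 - Q)q_K - (97q_K). Setting ∂π_K/∂q_K = 0: 250 - 2q_K - (q_D + q_F) = 0.
Adding the 3 conditions: 890 − 2Q − 2Q = 0, i.e. Q = 445/2.
Back-substituting: q_D = (298 − 445/2) = 151/2, q_F = (342 − 445/2) = 239/2, q_K = (250 − 445/2) = 55/2.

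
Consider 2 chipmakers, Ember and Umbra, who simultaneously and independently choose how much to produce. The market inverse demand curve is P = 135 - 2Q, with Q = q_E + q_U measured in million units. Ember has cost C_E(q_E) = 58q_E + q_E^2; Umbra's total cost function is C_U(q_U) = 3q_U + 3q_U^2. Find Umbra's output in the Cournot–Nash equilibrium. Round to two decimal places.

11.39

Ember's profit: π_E = (135 - 2Q)q_E - (58q_E + q_E²). Setting ∂π_E/∂q_E = 0: 77 - 6q_E - 2(q_U) = 0.
Umbra's first-order condition: 132 - 10q_U - 2(q_E) = 0.
Rearranging gives the reaction functions q_E = (77 - 2q_U)/6 and q_U = (132 - 2q_E)/10.
Substituting one into the other gives q_E = 253/28 and q_U = 319/28.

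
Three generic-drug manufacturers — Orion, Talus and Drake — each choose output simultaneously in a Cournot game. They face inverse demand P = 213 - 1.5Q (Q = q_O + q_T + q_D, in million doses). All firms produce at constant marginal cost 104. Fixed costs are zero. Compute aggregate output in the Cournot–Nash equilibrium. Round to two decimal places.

A representative firm's profit is π_i = q_i(213 - 1.5Q) - 104q_i.
First-order condition (treating rivals' output as given): 109 - 3q_i - (3/2)·Σ_{j≠i} q_j = 0.
By symmetry each firm produces the same amount; substituting Σ_{j≠i} q_j = 2q_i yields q_i = 109/6.
Total output Q = 109/6 + 109/6 + 109/6 = 109/2.

54.50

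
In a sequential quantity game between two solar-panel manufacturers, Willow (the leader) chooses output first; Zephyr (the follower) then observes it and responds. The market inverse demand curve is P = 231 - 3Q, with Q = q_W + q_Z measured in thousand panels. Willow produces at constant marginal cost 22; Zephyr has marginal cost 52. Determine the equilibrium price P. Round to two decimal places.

Solve by backward induction. Given q_W, the follower Zephyr maximises π_Z = (231 - 3q_W - 3q_Z)q_Z - 52q_Z.
Follower FOC: 179 - 3q_W - 6q_Z = 0, so q_Z(q_W) = (179 - 3q_W)/6.
Willow substitutes q_Z(q_W) into its own profit: π_W = q_W(231 - 3q_W - (179 - 3q_W)/2) - 22q_W = (283/2 - (3/2)q_W)q_W - 22q_W.
Maximising: ∂π_W/∂q_W = 239/2 - 3q_W = 0, giving q_W = 239/6.
Then q_Z = (179 - 3·(239/6))/6 = 119/12.
Total output Q = 199/4, so price P = 231 - 3·(199/4) = 327/4.

81.75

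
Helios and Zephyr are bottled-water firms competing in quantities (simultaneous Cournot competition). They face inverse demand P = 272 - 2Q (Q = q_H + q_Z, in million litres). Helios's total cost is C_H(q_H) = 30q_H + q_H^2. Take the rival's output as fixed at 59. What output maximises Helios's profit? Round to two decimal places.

20.67

With the rival's output fixed at 59, Helios's profit is π_H = (272 - 2·59 - 2q_H)q_H - (30q_H + q_H²) = (154 - 2q_H)q_H - (30q_H + q_H²).
∂π_H/∂q_H = 124 - 6q_H = 0, so q_H = 62/3.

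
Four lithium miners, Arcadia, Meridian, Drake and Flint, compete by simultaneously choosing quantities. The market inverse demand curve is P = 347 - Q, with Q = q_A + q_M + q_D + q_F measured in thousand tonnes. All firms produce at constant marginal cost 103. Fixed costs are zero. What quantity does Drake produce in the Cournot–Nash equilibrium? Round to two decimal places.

A representative firm's profit is π_i = q_i(347 - Q) - 103q_i.
First-order condition (treating rivals' output as given): 244 - 2q_i - Σ_{j≠i} q_j = 0.
By symmetry each firm produces the same amount; substituting Σ_{j≠i} q_j = 3q_i yields q_i = 244/5.

48.80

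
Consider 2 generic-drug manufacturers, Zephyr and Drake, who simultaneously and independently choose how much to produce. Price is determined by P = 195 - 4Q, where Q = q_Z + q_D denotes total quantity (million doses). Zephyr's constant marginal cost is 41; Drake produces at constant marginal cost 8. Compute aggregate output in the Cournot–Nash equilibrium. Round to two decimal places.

Zephyr's profit: π_Z = (195 - 4Q)q_Z - (41q_Z). Setting ∂π_Z/∂q_Z = 0: 154 - 8q_Z - 4(q_D) = 0.
Drake's profit: π_D = (195 - 4Q)q_D - (8q_D). Setting ∂π_D/∂q_D = 0: 187 - 8q_D - 4(q_Z) = 0.
Best responses: q_Z = (154 - 4q_D)/8, q_D = (187 - 4q_Z)/8.
Substituting one into the other gives q_Z = 121/12 and q_D = 55/3.
Total output Q = 121/12 + 55/3 = 341/12.

28.42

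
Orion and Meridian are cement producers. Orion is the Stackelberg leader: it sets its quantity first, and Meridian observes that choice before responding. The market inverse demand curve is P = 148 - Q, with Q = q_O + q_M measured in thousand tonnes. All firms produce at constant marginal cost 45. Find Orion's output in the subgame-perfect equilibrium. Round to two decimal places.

51.50

Solve by backward induction. Given q_O, the follower Meridian maximises π_M = (148 - q_O - q_M)q_M - 45q_M.
∂π_M/∂q_M = 103 - q_O - 2q_M = 0 gives the reaction function q_M = (103 - q_O)/2.
Orion substitutes q_M(q_O) into its own profit: π_O = q_O(148 - q_O - (103 - q_O)/2) - 45q_O = (193/2 - (1/2)q_O)q_O - 45q_O.
The leader's first-order condition 103/2 - q_O = 0 yields q_O = 103/2.
Then q_M = (103 - 103/2)/2 = 103/4.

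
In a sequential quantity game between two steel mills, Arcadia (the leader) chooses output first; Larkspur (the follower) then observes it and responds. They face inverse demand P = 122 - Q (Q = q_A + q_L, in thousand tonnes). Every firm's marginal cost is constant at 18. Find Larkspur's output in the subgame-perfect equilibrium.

The follower Larkspur best-responds to any q_A: π_L = (122 - Q)q_L - 18q_L.
Follower FOC: 104 - q_A - 2q_L = 0, so q_L(q_A) = (104 - q_A)/2.
The leader anticipates this reaction. Substituting into P = 122 - Q gives P = 70 - (1/2)q_A, so π_A = (70 - (1/2)q_A)q_A - 18q_A.
The leader's first-order condition 52 - q_A = 0 yields q_A = 52.
Then q_L = (104 - 52)/2 = 26.

26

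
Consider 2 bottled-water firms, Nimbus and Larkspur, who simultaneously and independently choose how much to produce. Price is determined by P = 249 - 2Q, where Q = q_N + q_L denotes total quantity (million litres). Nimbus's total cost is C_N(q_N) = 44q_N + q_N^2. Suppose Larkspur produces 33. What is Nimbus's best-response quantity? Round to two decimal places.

With the rival's output fixed at 33, Nimbus's profit is π_N = (249 - 2·33 - 2q_N)q_N - (44q_N + q_N²) = (183 - 2q_N)q_N - (44q_N + q_N²).
∂π_N/∂q_N = 139 - 6q_N = 0, so q_N = 139/6.

23.17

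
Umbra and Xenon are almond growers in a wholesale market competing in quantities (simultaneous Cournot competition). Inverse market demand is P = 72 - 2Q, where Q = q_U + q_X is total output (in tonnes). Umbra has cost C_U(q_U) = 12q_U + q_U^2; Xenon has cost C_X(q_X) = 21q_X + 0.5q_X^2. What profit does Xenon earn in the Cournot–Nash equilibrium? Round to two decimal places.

Umbra's profit: π_U = (72 - 2Q)q_U - (12q_U + q_U²). Setting ∂π_U/∂q_U = 0: 60 - 6q_U - 2(q_X) = 0.
Xenon's first-order condition: 51 - 5q_X - 2(q_U) = 0.
So q_U = (60 - 2q_X)/6 and q_X = (51 - 2q_U)/5.
Solving the pair: q_U = 99/13, q_X = 93/13.
Price P = 72 - 2·(192/13) = 552/13.
Xenon's profit: (552/13)·(93/13) - 21·(93/13) - (1/2)(93/13)² = 127.9438.

127.94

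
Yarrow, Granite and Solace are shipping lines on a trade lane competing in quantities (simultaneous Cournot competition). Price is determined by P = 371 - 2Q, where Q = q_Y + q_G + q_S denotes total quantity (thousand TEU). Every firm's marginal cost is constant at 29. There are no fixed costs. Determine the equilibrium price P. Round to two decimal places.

Each firm earns π_i = (371 - 2Q)q_i - 29q_i.
Setting ∂π_i/∂q_i = 0 with rivals' quantities fixed: 342 - 4q_i - 2·Σ_{j≠i} q_j = 0.
With identical firms every q_j equals q_i, so Σ_{j≠i} q_j = 2q_i and 342 = 8q_i, giving q_i = 171/4.
Total output Q = 513/4, so price P = 371 - 2·(513/4) = 229/2.

114.50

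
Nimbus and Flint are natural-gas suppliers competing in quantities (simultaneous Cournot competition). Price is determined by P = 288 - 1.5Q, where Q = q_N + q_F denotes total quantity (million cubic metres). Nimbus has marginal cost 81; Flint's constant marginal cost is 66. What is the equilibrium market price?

145

Nimbus's profit: π_N = (288 - 1.5Q)q_N - (81q_N). Setting ∂π_N/∂q_N = 0: 207 - 3q_N - (3/2)(q_F) = 0.
Flint's first-order condition: 222 - 3q_F - (3/2)(q_N) = 0.
So q_N = (207 - (3/2)q_F)/3 and q_F = (222 - (3/2)q_N)/3.
Substituting one into the other gives q_N = 128/3 and q_F = 158/3.
Total output Q = 286/3, so price P = 288 - (3/2)·(286/3) = 145.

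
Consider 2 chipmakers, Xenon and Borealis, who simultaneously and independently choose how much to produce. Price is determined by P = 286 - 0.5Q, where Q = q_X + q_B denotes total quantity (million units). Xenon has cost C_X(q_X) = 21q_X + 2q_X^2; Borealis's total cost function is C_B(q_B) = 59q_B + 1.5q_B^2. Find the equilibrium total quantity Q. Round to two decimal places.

Xenon's profit: π_X = (286 - 0.5Q)q_X - (21q_X + 2q_X²). Setting ∂π_X/∂q_X = 0: 265 - 5q_X - (1/2)(q_B) = 0.
Borealis's first-order condition: 227 - 4q_B - (1/2)(q_X) = 0.
Best responses: q_X = (265 - (1/2)q_B)/5, q_B = (227 - (1/2)q_X)/4.
Substituting one into the other gives q_X = 47.9241 and q_B = 50.7595.
Total output Q = 47.9241 + 50.7595 = 98.6835.

98.68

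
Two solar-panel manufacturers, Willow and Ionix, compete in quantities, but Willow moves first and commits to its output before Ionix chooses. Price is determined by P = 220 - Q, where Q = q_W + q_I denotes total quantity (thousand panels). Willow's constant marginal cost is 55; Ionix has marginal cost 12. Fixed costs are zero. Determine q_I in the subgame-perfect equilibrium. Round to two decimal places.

73.50

The follower Ionix best-responds to any q_W: π_I = (220 - Q)q_I - 12q_I.
∂π_I/∂q_I = 208 - q_W - 2q_I = 0 gives the reaction function q_I = (208 - q_W)/2.
Willow substitutes q_I(q_W) into its own profit: π_W = q_W(220 - q_W - (208 - q_W)/2) - 55q_W = (116 - (1/2)q_W)q_W - 55q_W.
Maximising: ∂π_W/∂q_W = 61 - q_W = 0, giving q_W = 61.
Then q_I = (208 - 61)/2 = 147/2.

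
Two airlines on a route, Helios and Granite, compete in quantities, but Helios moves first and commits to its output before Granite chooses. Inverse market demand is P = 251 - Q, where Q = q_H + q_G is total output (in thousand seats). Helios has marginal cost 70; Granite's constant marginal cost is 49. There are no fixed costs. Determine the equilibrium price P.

Solve by backward induction. Given q_H, the follower Granite maximises π_G = (251 - q_H - q_G)q_G - 49q_G.
Setting the follower's marginal profit to zero, 202 - q_H - 2q_G = 0, i.e. q_G = (202 - q_H)/2.
The leader anticipates this reaction. Substituting into P = 251 - Q gives P = 150 - (1/2)q_H, so π_H = (150 - (1/2)q_H)q_H - 70q_H.
The leader's first-order condition 80 - q_H = 0 yields q_H = 80.
Then q_G = (202 - 80)/2 = 61.
Total output Q = 141, so price P = 251 - 141 = 110.

110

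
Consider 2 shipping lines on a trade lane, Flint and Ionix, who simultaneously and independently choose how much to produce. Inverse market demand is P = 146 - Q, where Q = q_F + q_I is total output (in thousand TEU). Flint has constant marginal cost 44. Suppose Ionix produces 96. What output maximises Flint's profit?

With the rival's output fixed at 96, Flint's profit is π_F = (146 - 96 - q_F)q_F - (44q_F) = (50 - q_F)q_F - (44q_F).
∂π_F/∂q_F = 6 - 2q_F = 0, so q_F = 3.

3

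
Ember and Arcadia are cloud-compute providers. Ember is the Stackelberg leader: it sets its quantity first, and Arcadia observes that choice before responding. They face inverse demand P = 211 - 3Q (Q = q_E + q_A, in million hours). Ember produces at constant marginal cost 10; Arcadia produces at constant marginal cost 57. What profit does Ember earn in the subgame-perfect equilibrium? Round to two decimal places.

Solve by backward induction. Given q_E, the follower Arcadia maximises π_A = (211 - 3q_E - 3q_A)q_A - 57q_A.
∂π_A/∂q_A = 154 - 3q_E - 6q_A = 0 gives the reaction function q_A = (154 - 3q_E)/6.
The leader anticipates this reaction. Substituting into P = 211 - 3Q gives P = 134 - (3/2)q_E, so π_E = (134 - (3/2)q_E)q_E - 10q_E.
Leader FOC: 124 - 3q_E = 0, so q_E = 124/3.
Then q_A = (154 - 3·(124/3))/6 = 5.
Price P = 211 - 3·(139/3) = 72.
Ember's profit: (72 - 10)·(124/3) = 2562.6667.

2562.67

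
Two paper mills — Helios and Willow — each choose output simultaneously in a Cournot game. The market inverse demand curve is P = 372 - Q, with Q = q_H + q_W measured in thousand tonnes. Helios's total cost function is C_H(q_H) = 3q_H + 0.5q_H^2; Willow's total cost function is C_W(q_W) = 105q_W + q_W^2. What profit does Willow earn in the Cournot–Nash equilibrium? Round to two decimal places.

Helios's profit: π_H = (372 - Q)q_H - (3q_H + (1/2)q_H²). Setting ∂π_H/∂q_H = 0: 369 - 3q_H - (q_W) = 0.
Willow's first-order condition: 267 - 4q_W - (q_H) = 0.
Best responses: q_H = (369 - q_W)/3, q_W = (267 - q_H)/4.
Substituting one into the other gives q_H = 1209/11 and q_W = 432/11.
Price P = 372 - 1641/11 = 222.8182.
Willow's profit: 222.8182·(432/11) - 105·(432/11) - (432/11)² = 3084.6942.

3084.69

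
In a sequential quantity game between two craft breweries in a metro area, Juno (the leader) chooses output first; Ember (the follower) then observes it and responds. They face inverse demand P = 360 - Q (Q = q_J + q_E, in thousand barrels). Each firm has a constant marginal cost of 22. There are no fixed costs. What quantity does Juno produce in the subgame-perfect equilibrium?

The follower Ember best-responds to any q_J: π_E = (360 - Q)q_E - 22q_E.
Setting the follower's marginal profit to zero, 338 - q_J - 2q_E = 0, i.e. q_E = (338 - q_J)/2.
The leader anticipates this reaction. Substituting into P = 360 - Q gives P = 191 - (1/2)q_J, so π_J = (191 - (1/2)q_J)q_J - 22q_J.
Maximising: ∂π_J/∂q_J = 169 - q_J = 0, giving q_J = 169.
Then q_E = (338 - 169)/2 = 169/2.

169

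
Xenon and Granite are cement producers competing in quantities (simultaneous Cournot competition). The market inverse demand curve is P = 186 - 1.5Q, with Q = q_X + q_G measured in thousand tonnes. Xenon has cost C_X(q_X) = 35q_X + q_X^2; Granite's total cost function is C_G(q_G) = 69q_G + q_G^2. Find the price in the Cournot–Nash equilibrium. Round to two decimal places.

Xenon's profit: π_X = (186 - 1.5Q)q_X - (35q_X + q_X²). Setting ∂π_X/∂q_X = 0: 151 - 5q_X - (3/2)(q_G) = 0.
Granite's profit: π_G = (186 - 1.5Q)q_G - (69q_G + q_G²). Setting ∂π_G/∂q_G = 0: 117 - 5q_G - (3/2)(q_X) = 0.
Rearranging gives the reaction functions q_X = (151 - (3/2)q_G)/5 and q_G = (117 - (3/2)q_X)/5.
Solving the pair: q_X = 25.4725, q_G = 1434/91.
Total output Q = 536/13, so price P = 186 - (3/2)·(536/13) = 1614/13.

124.15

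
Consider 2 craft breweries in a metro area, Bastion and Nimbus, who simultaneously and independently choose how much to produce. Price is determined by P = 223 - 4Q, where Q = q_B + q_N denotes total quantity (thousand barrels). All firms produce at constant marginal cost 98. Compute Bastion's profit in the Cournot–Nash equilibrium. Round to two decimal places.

434.03

A representative firm's profit is π_i = q_i(223 - 4Q) - 98q_i.
First-order condition (treating rivals' output as given): 125 - 8q_i - 4q_j = 0.
With identical firms every q_j equals q_i, so q_j = q_i and 125 = 12q_i, giving q_i = 125/12.
Price P = 223 - 4·(125/6) = 419/3.
Bastion's profit: (419/3 - 98)·(125/12) = 434.0278.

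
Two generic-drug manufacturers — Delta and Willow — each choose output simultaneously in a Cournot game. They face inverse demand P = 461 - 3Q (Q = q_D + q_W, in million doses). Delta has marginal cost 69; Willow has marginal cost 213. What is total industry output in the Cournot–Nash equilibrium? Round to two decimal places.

Delta's profit: π_D = (461 - 3Q)q_D - (69q_D). Setting ∂π_D/∂q_D = 0: 392 - 6q_D - 3(q_W) = 0.
Willow's profit: π_W = (461 - 3Q)q_W - (213q_W). Setting ∂π_W/∂q_W = 0: 248 - 6q_W - 3(q_D) = 0.
Best responses: q_D = (392 - 3q_W)/6, q_W = (248 - 3q_D)/6.
Solving the pair: q_D = 536/9, q_W = 104/9.
Total output Q = 536/9 + 104/9 = 640/9.

71.11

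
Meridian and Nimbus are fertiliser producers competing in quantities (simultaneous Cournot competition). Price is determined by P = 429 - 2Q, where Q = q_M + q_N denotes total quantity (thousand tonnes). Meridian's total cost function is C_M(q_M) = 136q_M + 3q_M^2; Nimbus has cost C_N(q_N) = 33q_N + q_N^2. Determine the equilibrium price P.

274

Meridian's profit: π_M = (429 - 2Q)q_M - (136q_M + 3q_M²). Setting ∂π_M/∂q_M = 0: 293 - 10q_M - 2(q_N) = 0.
Nimbus's profit: π_N = (429 - 2Q)q_N - (33q_N + q_N²). Setting ∂π_N/∂q_N = 0: 396 - 6q_N - 2(q_M) = 0.
So q_M = (293 - 2q_N)/10 and q_N = (396 - 2q_M)/6.
Solving the pair: q_M = 69/4, q_N = 241/4.
Total output Q = 155/2, so price P = 429 - 2·(155/2) = 274.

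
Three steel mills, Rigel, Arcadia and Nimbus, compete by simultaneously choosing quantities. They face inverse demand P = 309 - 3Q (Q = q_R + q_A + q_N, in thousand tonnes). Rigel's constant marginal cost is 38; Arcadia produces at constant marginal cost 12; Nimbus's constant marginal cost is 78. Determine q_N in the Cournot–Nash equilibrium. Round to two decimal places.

Rigel's profit: π_R = (309 - 3Q)q_R - (38q_R). Setting ∂π_R/∂q_R = 0: 271 - 6q_R - 3(q_A + q_N) = 0.
Arcadia's profit: π_A = (309 - 3Q)q_A - (12q_A). Setting ∂π_A/∂q_A = 0: 297 - 6q_A - 3(q_R + q_N) = 0.
Nimbus's profit: π_N = (309 - 3Q)q_N - (78q_N). Setting ∂π_N/∂q_N = 0: 231 - 6q_N - 3(q_R + q_A) = 0.
Summing all 3 equations gives 799 − 12Q = 0, hence Q = 799/12.
Back-substituting: q_R = (271 − 799/4)/3 = 95/4, q_A = (297 − 799/4)/3 = 389/12, q_N = (231 − 799/4)/3 = 125/12.

10.42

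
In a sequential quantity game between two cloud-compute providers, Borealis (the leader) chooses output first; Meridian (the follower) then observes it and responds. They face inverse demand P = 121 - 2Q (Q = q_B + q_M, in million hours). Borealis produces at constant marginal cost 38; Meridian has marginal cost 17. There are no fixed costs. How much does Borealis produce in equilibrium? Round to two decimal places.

The follower Meridian best-responds to any q_B: π_M = (121 - 2Q)q_M - 17q_M.
Follower FOC: 104 - 2q_B - 4q_M = 0, so q_M(q_B) = (104 - 2q_B)/4.
Borealis substitutes q_M(q_B) into its own profit: π_B = q_B(121 - 2q_B - (104 - 2q_B)/2) - 38q_B = (69 - q_B)q_B - 38q_B.
The leader's first-order condition 31 - 2q_B = 0 yields q_B = 31/2.
Then q_M = (104 - 2·(31/2))/4 = 73/4.

15.50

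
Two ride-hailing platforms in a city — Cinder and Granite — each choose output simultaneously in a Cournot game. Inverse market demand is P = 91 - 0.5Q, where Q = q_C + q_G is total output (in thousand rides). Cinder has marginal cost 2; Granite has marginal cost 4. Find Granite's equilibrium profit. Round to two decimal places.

1605.56

Cinder's profit: π_C = (91 - 0.5Q)q_C - (2q_C). Setting ∂π_C/∂q_C = 0: 89 - q_C - (1/2)(q_G) = 0.
Granite's profit: π_G = (91 - 0.5Q)q_G - (4q_G). Setting ∂π_G/∂q_G = 0: 87 - q_G - (1/2)(q_C) = 0.
Rearranging gives the reaction functions q_C = (89 - (1/2)q_G) and q_G = (87 - (1/2)q_C).
Substituting one into the other gives q_C = 182/3 and q_G = 170/3.
Price P = 91 - (1/2)·(352/3) = 97/3.
Granite's profit: (97/3 - 4)·(170/3) = 1605.5556.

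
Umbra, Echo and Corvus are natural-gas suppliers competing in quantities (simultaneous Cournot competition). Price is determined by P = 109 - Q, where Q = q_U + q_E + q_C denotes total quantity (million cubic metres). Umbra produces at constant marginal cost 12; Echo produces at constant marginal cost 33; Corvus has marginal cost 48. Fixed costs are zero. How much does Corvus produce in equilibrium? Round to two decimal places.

Umbra's profit: π_U = (109 - Q)q_U - (12q_U). Setting ∂π_U/∂q_U = 0: 97 - 2q_U - (q_E + q_C) = 0.
Echo's profit: π_E = (109 - Q)q_E - (33q_E). Setting ∂π_E/∂q_E = 0: 76 - 2q_E - (q_U + q_C) = 0.
Corvus's first-order condition: 61 - 2q_C - (q_U + q_E) = 0.
Adding the 3 first-order conditions: 234 − 4Q = 0, so Q = 117/2.
Back-substituting: q_U = (97 − 117/2) = 77/2, q_E = (76 − 117/2) = 35/2, q_C = (61 − 117/2) = 5/2.

2.50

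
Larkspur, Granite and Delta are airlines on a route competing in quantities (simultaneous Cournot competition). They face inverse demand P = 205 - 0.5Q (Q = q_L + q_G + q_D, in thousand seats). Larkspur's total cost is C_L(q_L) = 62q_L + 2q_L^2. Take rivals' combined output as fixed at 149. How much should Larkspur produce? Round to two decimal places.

With rivals' combined output fixed at 149, Larkspur's profit is π_L = (205 - (1/2)·149 - (1/2)q_L)q_L - (62q_L + 2q_L²) = (261/2 - (1/2)q_L)q_L - (62q_L + 2q_L²).
∂π_L/∂q_L = 137/2 - 5q_L = 0, so q_L = 137/10.

13.70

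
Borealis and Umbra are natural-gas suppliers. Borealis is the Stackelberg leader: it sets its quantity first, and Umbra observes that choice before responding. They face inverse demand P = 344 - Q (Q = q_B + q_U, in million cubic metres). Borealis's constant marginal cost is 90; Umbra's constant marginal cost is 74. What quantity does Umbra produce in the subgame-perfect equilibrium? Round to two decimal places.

75.50

The follower Umbra best-responds to any q_B: π_U = (344 - Q)q_U - 74q_U.
Follower FOC: 270 - q_B - 2q_U = 0, so q_U(q_B) = (270 - q_B)/2.
Borealis substitutes q_U(q_B) into its own profit: π_B = q_B(344 - q_B - (270 - q_B)/2) - 90q_B = (209 - (1/2)q_B)q_B - 90q_B.
Maximising: ∂π_B/∂q_B = 119 - q_B = 0, giving q_B = 119.
Then q_U = (270 - 119)/2 = 151/2.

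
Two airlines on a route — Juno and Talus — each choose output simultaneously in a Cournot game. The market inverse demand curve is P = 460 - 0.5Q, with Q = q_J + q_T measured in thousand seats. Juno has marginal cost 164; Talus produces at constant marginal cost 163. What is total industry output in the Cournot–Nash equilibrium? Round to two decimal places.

395.33

Juno's profit: π_J = (460 - 0.5Q)q_J - (164q_J). Setting ∂π_J/∂q_J = 0: 296 - q_J - (1/2)(q_T) = 0.
Talus's profit: π_T = (460 - 0.5Q)q_T - (163q_T). Setting ∂π_T/∂q_T = 0: 297 - q_T - (1/2)(q_J) = 0.
Best responses: q_J = (296 - (1/2)q_T), q_T = (297 - (1/2)q_J).
Solving the pair: q_J = 590/3, q_T = 596/3.
Total output Q = 590/3 + 596/3 = 1186/3.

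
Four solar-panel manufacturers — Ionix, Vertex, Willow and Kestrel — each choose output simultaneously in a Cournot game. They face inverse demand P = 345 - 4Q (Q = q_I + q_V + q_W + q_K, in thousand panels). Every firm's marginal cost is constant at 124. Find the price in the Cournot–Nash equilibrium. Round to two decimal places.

168.20

A representative firm's profit is π_i = q_i(345 - 4Q) - 124q_i.
Setting ∂π_i/∂q_i = 0 with rivals' quantities fixed: 221 - 8q_i - 4·Σ_{j≠i} q_j = 0.
By symmetry each firm produces the same amount; substituting Σ_{j≠i} q_j = 3q_i yields q_i = 221/20.
Total output Q = 221/5, so price P = 345 - 4·(221/5) = 841/5.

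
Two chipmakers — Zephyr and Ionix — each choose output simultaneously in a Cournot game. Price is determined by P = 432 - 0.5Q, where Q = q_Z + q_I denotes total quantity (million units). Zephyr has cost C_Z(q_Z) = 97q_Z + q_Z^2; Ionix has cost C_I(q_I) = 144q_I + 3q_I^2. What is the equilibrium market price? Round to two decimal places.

362.18

Zephyr's profit: π_Z = (432 - 0.5Q)q_Z - (97q_Z + q_Z²). Setting ∂π_Z/∂q_Z = 0: 335 - 3q_Z - (1/2)(q_I) = 0.
Ionix's profit: π_I = (432 - 0.5Q)q_I - (144q_I + 3q_I²). Setting ∂π_I/∂q_I = 0: 288 - 7q_I - (1/2)(q_Z) = 0.
Rearranging gives the reaction functions q_Z = (335 - (1/2)q_I)/3 and q_I = (288 - (1/2)q_Z)/7.
Solving the pair: q_Z = 106.0723, q_I = 33.5663.
Total output Q = 139.6386, so price P = 432 - (1/2)·139.6386 = 362.1807.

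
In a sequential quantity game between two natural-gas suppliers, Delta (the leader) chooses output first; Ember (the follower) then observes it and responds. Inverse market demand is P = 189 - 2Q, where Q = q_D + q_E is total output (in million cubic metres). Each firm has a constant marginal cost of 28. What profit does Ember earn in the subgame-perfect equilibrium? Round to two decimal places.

The follower Ember best-responds to any q_D: π_E = (189 - 2Q)q_E - 28q_E.
∂π_E/∂q_E = 161 - 2q_D - 4q_E = 0 gives the reaction function q_E = (161 - 2q_D)/4.
Delta substitutes q_E(q_D) into its own profit: π_D = q_D(189 - 2q_D - (161 - 2q_D)/2) - 28q_D = (217/2 - q_D)q_D - 28q_D.
The leader's first-order condition 161/2 - 2q_D = 0 yields q_D = 161/4.
Then q_E = (161 - 2·(161/4))/4 = 161/8.
Price P = 189 - 2·(483/8) = 273/4.
Ember's profit: (273/4 - 28)·(161/8) = 810.0313.

810.03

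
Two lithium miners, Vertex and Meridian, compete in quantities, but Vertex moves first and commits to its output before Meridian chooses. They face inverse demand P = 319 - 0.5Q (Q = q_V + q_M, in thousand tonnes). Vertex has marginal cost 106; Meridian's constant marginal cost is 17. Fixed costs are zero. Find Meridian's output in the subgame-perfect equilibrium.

Solve by backward induction. Given q_V, the follower Meridian maximises π_M = (319 - (1/2)q_V - (1/2)q_M)q_M - 17q_M.
Follower FOC: 302 - (1/2)q_V - q_M = 0, so q_M(q_V) = (302 - (1/2)q_V).
Vertex substitutes q_M(q_V) into its own profit: π_V = q_V(319 - (1/2)q_V - (302 - (1/2)q_V)/2) - 106q_V = (168 - (1/4)q_V)q_V - 106q_V.
Leader FOC: 62 - (1/2)q_V = 0, so q_V = 124.
Then q_M = (302 - (1/2)·124) = 240.

240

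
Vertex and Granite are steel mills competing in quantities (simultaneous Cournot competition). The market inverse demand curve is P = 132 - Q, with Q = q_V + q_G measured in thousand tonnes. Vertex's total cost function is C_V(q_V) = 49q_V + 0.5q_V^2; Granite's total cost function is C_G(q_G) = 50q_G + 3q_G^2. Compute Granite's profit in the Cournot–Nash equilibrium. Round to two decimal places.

200.90

Vertex's profit: π_V = (132 - Q)q_V - (49q_V + (1/2)q_V²). Setting ∂π_V/∂q_V = 0: 83 - 3q_V - (q_G) = 0.
Granite's profit: π_G = (132 - Q)q_G - (50q_G + 3q_G²). Setting ∂π_G/∂q_G = 0: 82 - 8q_G - (q_V) = 0.
Best responses: q_V = (83 - q_G)/3, q_G = (82 - q_V)/8.
Substituting one into the other gives q_V = 582/23 and q_G = 163/23.
Price P = 132 - 745/23 = 99.6087.
Granite's profit: 99.6087·(163/23) - 50·(163/23) - 3(163/23)² = 200.8998.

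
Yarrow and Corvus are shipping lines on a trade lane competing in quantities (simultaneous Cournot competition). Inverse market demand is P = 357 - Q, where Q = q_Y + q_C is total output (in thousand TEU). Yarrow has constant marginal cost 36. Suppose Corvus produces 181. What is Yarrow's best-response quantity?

70

With the rival's output fixed at 181, Yarrow's profit is π_Y = (357 - 181 - q_Y)q_Y - (36q_Y) = (176 - q_Y)q_Y - (36q_Y).
∂π_Y/∂q_Y = 140 - 2q_Y = 0, so q_Y = 70.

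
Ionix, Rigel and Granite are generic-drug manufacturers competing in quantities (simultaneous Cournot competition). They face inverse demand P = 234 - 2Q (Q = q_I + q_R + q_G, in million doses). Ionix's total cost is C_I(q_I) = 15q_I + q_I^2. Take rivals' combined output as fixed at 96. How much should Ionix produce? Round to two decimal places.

With rivals' combined output fixed at 96, Ionix's profit is π_I = (234 - 2·96 - 2q_I)q_I - (15q_I + q_I²) = (42 - 2q_I)q_I - (15q_I + q_I²).
∂π_I/∂q_I = 27 - 6q_I = 0, so q_I = 9/2.

4.50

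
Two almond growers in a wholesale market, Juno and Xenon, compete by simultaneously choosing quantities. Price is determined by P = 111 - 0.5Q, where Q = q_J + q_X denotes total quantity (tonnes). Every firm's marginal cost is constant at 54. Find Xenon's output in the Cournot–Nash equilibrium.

A representative firm's profit is π_i = q_i(111 - 0.5Q) - 54q_i.
First-order condition (treating rivals' output as given): 57 - q_i - (1/2)q_j = 0.
By symmetry each firm produces the same amount; substituting q_j = q_i yields q_i = 57/(3/2) = 38.

38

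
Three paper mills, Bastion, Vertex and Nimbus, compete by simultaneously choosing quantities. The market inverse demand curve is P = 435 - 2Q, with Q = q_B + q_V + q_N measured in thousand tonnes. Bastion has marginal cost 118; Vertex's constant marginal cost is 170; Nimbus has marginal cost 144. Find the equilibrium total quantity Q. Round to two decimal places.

109.13

Bastion's profit: π_B = (435 - 2Q)q_B - (118q_B). Setting ∂π_B/∂q_B = 0: 317 - 4q_B - 2(q_V + q_N) = 0.
Vertex's profit: π_V = (435 - 2Q)q_V - (170q_V). Setting ∂π_V/∂q_V = 0: 265 - 4q_V - 2(q_B + q_N) = 0.
Nimbus's profit: π_N = (435 - 2Q)q_N - (144q_N). Setting ∂π_N/∂q_N = 0: 291 - 4q_N - 2(q_B + q_V) = 0.
Summing all 3 equations gives 873 − 8Q = 0, hence Q = 873/8.
Back-substituting: q_B = (317 − 873/4)/2 = 395/8, q_V = (265 − 873/4)/2 = 187/8, q_N = (291 − 873/4)/2 = 291/8.
Total output Q = 395/8 + 187/8 + 291/8 = 873/8.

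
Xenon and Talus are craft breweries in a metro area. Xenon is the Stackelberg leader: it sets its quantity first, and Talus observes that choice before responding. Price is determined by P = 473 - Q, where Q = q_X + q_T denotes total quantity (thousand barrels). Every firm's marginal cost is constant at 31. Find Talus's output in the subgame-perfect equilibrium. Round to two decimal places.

Solve by backward induction. Given q_X, the follower Talus maximises π_T = (473 - q_X - q_T)q_T - 31q_T.
∂π_T/∂q_T = 442 - q_X - 2q_T = 0 gives the reaction function q_T = (442 - q_X)/2.
The leader anticipates this reaction. Substituting into P = 473 - Q gives P = 252 - (1/2)q_X, so π_X = (252 - (1/2)q_X)q_X - 31q_X.
Leader FOC: 221 - q_X = 0, so q_X = 221.
Then q_T = (442 - 221)/2 = 221/2.

110.50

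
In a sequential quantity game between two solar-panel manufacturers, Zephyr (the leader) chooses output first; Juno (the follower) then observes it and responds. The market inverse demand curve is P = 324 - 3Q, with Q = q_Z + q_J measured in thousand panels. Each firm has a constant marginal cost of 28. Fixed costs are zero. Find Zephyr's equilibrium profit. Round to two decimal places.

The follower Juno best-responds to any q_Z: π_J = (324 - 3Q)q_J - 28q_J.
Follower FOC: 296 - 3q_Z - 6q_J = 0, so q_J(q_Z) = (296 - 3q_Z)/6.
The leader anticipates this reaction. Substituting into P = 324 - 3Q gives P = 176 - (3/2)q_Z, so π_Z = (176 - (3/2)q_Z)q_Z - 28q_Z.
The leader's first-order condition 148 - 3q_Z = 0 yields q_Z = 148/3.
Then q_J = (296 - 3·(148/3))/6 = 74/3.
Price P = 324 - 3·74 = 102.
Zephyr's profit: (102 - 28)·(148/3) = 3650.6667.

3650.67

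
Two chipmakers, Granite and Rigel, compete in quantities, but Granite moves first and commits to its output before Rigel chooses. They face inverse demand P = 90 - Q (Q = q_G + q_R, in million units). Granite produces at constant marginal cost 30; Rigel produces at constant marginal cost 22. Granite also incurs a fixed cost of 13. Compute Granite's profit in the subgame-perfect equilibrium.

Solve by backward induction. Given q_G, the follower Rigel maximises π_R = (90 - q_G - q_R)q_R - 22q_R.
Setting the follower's marginal profit to zero, 68 - q_G - 2q_R = 0, i.e. q_R = (68 - q_G)/2.
Granite substitutes q_R(q_G) into its own profit: π_G = q_G(90 - q_G - (68 - q_G)/2) - 30q_G = (56 - (1/2)q_G)q_G - 30q_G.
Leader FOC: 26 - q_G = 0, so q_G = 26.
Then q_R = (68 - 26)/2 = 21.
Price P = 90 - 47 = 43.
Granite's profit: (43 - 30)·26 - 13 = 325.

325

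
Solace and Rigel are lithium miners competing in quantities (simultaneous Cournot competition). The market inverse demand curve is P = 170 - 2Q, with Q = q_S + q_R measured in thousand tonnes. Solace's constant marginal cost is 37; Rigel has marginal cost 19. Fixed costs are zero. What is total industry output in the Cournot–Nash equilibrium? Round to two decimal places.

Solace's profit: π_S = (170 - 2Q)q_S - (37q_S). Setting ∂π_S/∂q_S = 0: 133 - 4q_S - 2(q_R) = 0.
Rigel's profit: π_R = (170 - 2Q)q_R - (19q_R). Setting ∂π_R/∂q_R = 0: 151 - 4q_R - 2(q_S) = 0.
Best responses: q_S = (133 - 2q_R)/4, q_R = (151 - 2q_S)/4.
Solving the pair: q_S = 115/6, q_R = 169/6.
Total output Q = 115/6 + 169/6 = 142/3.

47.33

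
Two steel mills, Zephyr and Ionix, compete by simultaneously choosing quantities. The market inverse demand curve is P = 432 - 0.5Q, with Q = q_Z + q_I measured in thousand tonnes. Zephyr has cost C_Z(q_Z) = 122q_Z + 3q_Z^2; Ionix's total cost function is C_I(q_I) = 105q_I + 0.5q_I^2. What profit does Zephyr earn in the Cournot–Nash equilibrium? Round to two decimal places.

3857.84

Zephyr's profit: π_Z = (432 - 0.5Q)q_Z - (122q_Z + 3q_Z²). Setting ∂π_Z/∂q_Z = 0: 310 - 7q_Z - (1/2)(q_I) = 0.
Ionix's first-order condition: 327 - 2q_I - (1/2)(q_Z) = 0.
Best responses: q_Z = (310 - (1/2)q_I)/7, q_I = (327 - (1/2)q_Z)/2.
Solving the pair: q_Z = 166/5, q_I = 776/5.
Price P = 432 - (1/2)·(942/5) = 1689/5.
Zephyr's profit: (1689/5)·(166/5) - 122·(166/5) - 3(166/5)² = 3857.8400.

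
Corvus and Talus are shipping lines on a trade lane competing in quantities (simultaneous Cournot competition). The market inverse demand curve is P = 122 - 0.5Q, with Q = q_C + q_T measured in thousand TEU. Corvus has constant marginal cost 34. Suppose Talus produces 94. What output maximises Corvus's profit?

41

With the rival's output fixed at 94, Corvus's profit is π_C = (122 - (1/2)·94 - (1/2)q_C)q_C - (34q_C) = (75 - (1/2)q_C)q_C - (34q_C).
∂π_C/∂q_C = 41 - q_C = 0, so q_C = 41.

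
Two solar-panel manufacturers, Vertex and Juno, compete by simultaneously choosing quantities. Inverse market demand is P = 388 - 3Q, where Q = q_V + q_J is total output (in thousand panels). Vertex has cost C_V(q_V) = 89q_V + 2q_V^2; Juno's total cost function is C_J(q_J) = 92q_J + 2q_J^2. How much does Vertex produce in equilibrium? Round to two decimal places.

Vertex's profit: π_V = (388 - 3Q)q_V - (89q_V + 2q_V²). Setting ∂π_V/∂q_V = 0: 299 - 10q_V - 3(q_J) = 0.
Juno's profit: π_J = (388 - 3Q)q_J - (92q_J + 2q_J²). Setting ∂π_J/∂q_J = 0: 296 - 10q_J - 3(q_V) = 0.
So q_V = (299 - 3q_J)/10 and q_J = (296 - 3q_V)/10.
Substituting one into the other gives q_V = 23.0989 and q_J = 22.6703.

23.10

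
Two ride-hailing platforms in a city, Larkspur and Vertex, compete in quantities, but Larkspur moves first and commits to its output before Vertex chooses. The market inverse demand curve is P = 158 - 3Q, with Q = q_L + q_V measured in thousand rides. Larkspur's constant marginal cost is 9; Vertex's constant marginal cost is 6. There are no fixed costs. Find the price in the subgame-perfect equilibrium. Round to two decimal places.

The follower Vertex best-responds to any q_L: π_V = (158 - 3Q)q_V - 6q_V.
Setting the follower's marginal profit to zero, 152 - 3q_L - 6q_V = 0, i.e. q_V = (152 - 3q_L)/6.
Larkspur substitutes q_V(q_L) into its own profit: π_L = q_L(158 - 3q_L - (152 - 3q_L)/2) - 9q_L = (82 - (3/2)q_L)q_L - 9q_L.
Maximising: ∂π_L/∂q_L = 73 - 3q_L = 0, giving q_L = 73/3.
Then q_V = (152 - 3·(73/3))/6 = 79/6.
Total output Q = 75/2, so price P = 158 - 3·(75/2) = 91/2.

45.50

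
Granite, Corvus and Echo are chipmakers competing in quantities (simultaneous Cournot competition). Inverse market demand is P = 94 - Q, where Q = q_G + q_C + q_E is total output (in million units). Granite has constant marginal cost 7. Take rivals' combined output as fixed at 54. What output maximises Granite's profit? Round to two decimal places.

With rivals' combined output fixed at 54, Granite's profit is π_G = (94 - 54 - q_G)q_G - (7q_G) = (40 - q_G)q_G - (7q_G).
∂π_G/∂q_G = 33 - 2q_G = 0, so q_G = 33/2.

16.50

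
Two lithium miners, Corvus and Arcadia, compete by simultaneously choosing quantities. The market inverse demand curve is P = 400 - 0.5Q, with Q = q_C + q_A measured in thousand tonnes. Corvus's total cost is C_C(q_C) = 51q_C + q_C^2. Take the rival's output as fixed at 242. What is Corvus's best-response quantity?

76

With the rival's output fixed at 242, Corvus's profit is π_C = (400 - (1/2)·242 - (1/2)q_C)q_C - (51q_C + q_C²) = (279 - (1/2)q_C)q_C - (51q_C + q_C²).
∂π_C/∂q_C = 228 - 3q_C = 0, so q_C = 76.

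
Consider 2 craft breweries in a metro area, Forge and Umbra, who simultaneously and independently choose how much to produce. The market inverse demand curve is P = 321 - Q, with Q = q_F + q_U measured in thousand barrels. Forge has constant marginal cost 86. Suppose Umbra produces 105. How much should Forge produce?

65

With the rival's output fixed at 105, Forge's profit is π_F = (321 - 105 - q_F)q_F - (86q_F) = (216 - q_F)q_F - (86q_F).
∂π_F/∂q_F = 130 - 2q_F = 0, so q_F = 65.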